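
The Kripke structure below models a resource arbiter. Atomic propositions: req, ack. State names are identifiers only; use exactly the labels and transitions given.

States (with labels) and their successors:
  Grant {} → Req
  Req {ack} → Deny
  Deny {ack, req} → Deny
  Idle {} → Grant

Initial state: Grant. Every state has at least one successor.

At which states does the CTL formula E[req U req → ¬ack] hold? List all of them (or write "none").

{Grant, Req, Idle}

States satisfying req: {Deny}.
States satisfying req → ¬ack: {Grant, Req, Idle}.
States satisfying E[req U req → ¬ack]: {Grant, Req, Idle}.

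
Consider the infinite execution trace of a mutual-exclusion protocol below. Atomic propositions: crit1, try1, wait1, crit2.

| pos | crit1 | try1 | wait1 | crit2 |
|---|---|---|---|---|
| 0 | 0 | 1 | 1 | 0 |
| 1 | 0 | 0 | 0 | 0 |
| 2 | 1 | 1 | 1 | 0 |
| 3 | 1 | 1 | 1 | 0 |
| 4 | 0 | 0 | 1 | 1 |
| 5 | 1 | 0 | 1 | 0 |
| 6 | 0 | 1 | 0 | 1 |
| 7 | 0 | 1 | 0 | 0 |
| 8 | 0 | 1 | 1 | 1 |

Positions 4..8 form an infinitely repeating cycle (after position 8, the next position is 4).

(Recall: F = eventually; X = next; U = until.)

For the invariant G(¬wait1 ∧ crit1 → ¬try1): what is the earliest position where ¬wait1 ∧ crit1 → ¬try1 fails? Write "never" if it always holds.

¬wait1 ∧ crit1 → ¬try1 holds at every position 0..8, and those are all the positions the trace ever visits, so the invariant G(¬wait1 ∧ crit1 → ¬try1) is never violated.

never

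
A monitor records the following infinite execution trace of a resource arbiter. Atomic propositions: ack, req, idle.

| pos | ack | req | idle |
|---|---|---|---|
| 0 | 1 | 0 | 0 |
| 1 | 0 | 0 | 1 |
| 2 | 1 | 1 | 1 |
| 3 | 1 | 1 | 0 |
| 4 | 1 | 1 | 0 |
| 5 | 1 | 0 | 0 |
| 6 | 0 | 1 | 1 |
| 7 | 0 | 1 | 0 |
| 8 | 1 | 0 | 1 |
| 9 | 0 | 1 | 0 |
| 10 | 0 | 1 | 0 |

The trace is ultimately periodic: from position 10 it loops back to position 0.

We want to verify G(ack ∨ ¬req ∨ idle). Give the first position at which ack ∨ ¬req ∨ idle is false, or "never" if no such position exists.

7

Check ack ∨ ¬req ∨ idle at each position in order: 0 ✓, 1 ✓, 2 ✓, 3 ✓, 4 ✓, 5 ✓, 6 ✓.
At position 7 the labels are {req}, so ack ∨ ¬req ∨ idle is false there. This is the first violation.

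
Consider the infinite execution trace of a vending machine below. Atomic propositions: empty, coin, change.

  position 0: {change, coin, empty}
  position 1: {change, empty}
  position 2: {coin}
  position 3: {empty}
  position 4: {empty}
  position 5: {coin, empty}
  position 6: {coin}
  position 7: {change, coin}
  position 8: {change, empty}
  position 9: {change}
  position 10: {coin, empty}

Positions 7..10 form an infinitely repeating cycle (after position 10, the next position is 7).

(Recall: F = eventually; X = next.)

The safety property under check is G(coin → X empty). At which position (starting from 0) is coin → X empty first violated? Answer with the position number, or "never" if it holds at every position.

5

Check coin → X empty at each position in order: 0 ✓, 1 ✓, 2 ✓, 3 ✓, 4 ✓.
At position 5 the labels are {coin, empty} and the next position 6 has {coin}, so coin → X empty is false there. This is the first violation.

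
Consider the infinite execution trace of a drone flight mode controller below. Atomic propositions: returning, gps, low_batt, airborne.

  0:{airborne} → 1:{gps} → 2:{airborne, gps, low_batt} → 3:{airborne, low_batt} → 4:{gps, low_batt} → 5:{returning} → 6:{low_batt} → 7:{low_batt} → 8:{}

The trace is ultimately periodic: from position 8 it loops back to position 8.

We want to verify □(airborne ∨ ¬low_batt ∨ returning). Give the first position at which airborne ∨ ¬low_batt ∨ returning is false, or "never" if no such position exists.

4

Check airborne ∨ ¬low_batt ∨ returning at each position in order: 0 ✓, 1 ✓, 2 ✓, 3 ✓.
At position 4 the labels are {gps, low_batt}, so airborne ∨ ¬low_batt ∨ returning is false there. This is the first violation.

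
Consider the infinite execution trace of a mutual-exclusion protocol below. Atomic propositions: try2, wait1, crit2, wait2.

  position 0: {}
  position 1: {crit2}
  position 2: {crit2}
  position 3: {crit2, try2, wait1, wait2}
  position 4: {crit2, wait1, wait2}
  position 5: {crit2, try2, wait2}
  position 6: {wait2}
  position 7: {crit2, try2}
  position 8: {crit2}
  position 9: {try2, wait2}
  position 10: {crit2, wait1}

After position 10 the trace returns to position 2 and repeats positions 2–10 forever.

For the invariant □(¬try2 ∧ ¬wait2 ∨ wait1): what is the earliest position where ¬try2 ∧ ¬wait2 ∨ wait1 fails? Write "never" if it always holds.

Check ¬try2 ∧ ¬wait2 ∨ wait1 at each position in order: 0 ✓, 1 ✓, 2 ✓, 3 ✓, 4 ✓.
At position 5 the labels are {crit2, try2, wait2}, so ¬try2 ∧ ¬wait2 ∨ wait1 is false there. This is the first violation.

5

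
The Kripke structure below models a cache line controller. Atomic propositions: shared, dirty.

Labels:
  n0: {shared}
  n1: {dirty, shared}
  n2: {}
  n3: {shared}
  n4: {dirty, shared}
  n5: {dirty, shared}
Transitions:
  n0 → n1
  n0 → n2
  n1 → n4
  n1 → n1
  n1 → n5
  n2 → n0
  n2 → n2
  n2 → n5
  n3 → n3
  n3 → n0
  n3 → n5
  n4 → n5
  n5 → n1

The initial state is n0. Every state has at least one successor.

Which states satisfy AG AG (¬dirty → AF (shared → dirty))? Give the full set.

States satisfying AG (¬dirty → AF (shared → dirty)): {n0, n1, n2, n4, n5}.
States satisfying AG AG (¬dirty → AF (shared → dirty)): {n0, n1, n2, n4, n5}.

{n0, n1, n2, n4, n5}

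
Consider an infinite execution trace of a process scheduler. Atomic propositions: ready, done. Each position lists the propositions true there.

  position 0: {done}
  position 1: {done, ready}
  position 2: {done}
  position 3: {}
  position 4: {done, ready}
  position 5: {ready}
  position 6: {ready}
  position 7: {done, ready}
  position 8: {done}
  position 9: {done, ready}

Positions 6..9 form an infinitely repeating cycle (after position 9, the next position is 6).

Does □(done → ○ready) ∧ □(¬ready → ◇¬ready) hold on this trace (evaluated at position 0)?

Does not hold

done → ○ready must hold at every position from 0 onward. It fails at position 1, so □(done → ○ready) is false.
Positions where done holds: 0, 1, 2, 4, 7, 8, 9.
Check ○ready at each: 0→ok, 1→fails, 2→fails, 4→ok, 7→fails, 8→ok, 9→ok.
¬ready → ◇¬ready holds at every position 0..9, and those are all positions ever visited, so □(¬ready → ◇¬ready) holds.
Positions where ¬ready holds: 0, 2, 3, 8.
Check ◇¬ready at each: 0→ok, 2→ok, 3→ok, 8→ok.
At position 0: □(done → ○ready) is false; □(¬ready → ◇¬ready) is true; so □(done → ○ready) ∧ □(¬ready → ◇¬ready) is false.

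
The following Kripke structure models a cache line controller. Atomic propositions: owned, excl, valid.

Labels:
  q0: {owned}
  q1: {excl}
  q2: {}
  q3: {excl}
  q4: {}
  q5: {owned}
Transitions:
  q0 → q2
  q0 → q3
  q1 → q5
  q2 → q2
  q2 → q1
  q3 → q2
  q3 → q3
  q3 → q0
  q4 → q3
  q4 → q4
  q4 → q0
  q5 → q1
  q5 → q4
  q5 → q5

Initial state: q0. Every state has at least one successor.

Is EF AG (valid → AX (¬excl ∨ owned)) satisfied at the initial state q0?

Yes

States satisfying AG (valid → AX (¬excl ∨ owned)): {q0, q1, q2, q3, q4, q5}.
States satisfying EF AG (valid → AX (¬excl ∨ owned)): {q0, q1, q2, q3, q4, q5}.
Some path from q0 reaches a state where AG (valid → AX (¬excl ∨ owned)) holds.
q0 ∈ Sat(EF AG (valid → AX (¬excl ∨ owned))).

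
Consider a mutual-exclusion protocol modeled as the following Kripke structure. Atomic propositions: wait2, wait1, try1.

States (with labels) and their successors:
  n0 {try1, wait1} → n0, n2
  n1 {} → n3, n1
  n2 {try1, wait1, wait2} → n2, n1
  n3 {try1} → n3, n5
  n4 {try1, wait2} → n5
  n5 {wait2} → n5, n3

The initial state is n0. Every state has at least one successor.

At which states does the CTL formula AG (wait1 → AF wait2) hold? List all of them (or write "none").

{n1, n2, n3, n4, n5}

States satisfying wait1 → AF wait2: {n1, n2, n3, n4, n5}.
States satisfying AG (wait1 → AF wait2): {n1, n2, n3, n4, n5}.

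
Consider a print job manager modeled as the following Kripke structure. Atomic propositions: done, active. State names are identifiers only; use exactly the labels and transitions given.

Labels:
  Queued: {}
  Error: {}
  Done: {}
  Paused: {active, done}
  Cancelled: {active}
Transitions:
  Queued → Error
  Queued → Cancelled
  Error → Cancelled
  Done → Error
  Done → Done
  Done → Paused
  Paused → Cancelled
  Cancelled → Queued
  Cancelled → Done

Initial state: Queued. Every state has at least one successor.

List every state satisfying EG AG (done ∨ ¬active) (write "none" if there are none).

States satisfying AG (done ∨ ¬active): ∅.
States satisfying EG AG (done ∨ ¬active): ∅.

none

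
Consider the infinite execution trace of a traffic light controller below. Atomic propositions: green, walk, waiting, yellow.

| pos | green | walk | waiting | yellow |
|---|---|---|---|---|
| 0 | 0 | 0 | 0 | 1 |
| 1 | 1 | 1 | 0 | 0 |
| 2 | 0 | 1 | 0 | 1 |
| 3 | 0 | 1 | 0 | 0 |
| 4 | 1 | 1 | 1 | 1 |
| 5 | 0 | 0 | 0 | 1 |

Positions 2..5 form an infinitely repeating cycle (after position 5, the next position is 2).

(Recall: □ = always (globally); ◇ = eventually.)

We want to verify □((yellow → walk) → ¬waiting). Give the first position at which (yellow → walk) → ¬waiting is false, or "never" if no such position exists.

4

Check (yellow → walk) → ¬waiting at each position in order: 0 ✓, 1 ✓, 2 ✓, 3 ✓.
At position 4 the labels are {green, waiting, walk, yellow}, so (yellow → walk) → ¬waiting is false there. This is the first violation.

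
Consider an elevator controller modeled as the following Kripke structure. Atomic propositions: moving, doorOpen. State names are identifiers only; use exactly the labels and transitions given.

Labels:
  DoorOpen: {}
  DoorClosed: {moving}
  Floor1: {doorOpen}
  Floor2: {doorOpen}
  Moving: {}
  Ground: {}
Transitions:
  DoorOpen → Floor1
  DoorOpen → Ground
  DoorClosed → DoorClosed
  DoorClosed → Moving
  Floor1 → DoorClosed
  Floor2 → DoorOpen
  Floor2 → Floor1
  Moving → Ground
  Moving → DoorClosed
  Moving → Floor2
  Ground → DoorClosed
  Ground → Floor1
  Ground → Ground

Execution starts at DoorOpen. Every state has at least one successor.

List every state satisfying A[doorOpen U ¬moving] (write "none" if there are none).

{DoorOpen, Floor1, Floor2, Moving, Ground}

States satisfying doorOpen: {Floor1, Floor2}.
States satisfying ¬moving: {DoorOpen, Floor1, Floor2, Moving, Ground}.
States satisfying A[doorOpen U ¬moving]: {DoorOpen, Floor1, Floor2, Moving, Ground}.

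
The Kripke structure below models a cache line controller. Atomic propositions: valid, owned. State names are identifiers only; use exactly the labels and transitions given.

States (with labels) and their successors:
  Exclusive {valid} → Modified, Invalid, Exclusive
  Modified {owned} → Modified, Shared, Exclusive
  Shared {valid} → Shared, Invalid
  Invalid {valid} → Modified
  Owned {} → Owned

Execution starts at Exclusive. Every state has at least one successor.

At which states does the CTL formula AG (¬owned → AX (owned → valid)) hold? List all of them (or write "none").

States satisfying ¬owned → AX (owned → valid): {Modified, Shared, Owned}.
States satisfying AG (¬owned → AX (owned → valid)): {Owned}.

{Owned}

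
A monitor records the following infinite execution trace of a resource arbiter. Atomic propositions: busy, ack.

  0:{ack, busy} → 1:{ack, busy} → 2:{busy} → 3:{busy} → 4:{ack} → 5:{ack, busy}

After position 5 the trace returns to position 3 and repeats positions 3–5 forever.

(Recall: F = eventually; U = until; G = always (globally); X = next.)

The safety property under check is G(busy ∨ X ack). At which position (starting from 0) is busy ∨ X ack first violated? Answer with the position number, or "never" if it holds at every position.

busy ∨ X ack holds at every position 0..5, and those are all the positions the trace ever visits, so the invariant G(busy ∨ X ack) is never violated.

never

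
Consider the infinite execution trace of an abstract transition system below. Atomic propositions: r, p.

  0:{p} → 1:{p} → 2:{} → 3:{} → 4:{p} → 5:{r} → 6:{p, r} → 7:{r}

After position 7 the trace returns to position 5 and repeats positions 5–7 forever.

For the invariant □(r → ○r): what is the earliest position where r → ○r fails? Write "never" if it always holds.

r → ○r holds at every position 0..7, and those are all the positions the trace ever visits, so the invariant □(r → ○r) is never violated.

never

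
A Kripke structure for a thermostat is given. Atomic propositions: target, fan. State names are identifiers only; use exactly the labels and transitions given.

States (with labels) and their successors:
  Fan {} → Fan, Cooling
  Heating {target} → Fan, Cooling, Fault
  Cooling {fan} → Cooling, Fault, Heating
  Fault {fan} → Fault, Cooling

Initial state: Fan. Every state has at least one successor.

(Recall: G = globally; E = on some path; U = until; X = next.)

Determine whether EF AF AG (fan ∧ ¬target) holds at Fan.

States satisfying AF AG (fan ∧ ¬target): ∅.
States satisfying EF AF AG (fan ∧ ¬target): ∅.
No suitable path/successor from Fan witnesses the formula.
Fan ∉ Sat(EF AF AG (fan ∧ ¬target)).

Violated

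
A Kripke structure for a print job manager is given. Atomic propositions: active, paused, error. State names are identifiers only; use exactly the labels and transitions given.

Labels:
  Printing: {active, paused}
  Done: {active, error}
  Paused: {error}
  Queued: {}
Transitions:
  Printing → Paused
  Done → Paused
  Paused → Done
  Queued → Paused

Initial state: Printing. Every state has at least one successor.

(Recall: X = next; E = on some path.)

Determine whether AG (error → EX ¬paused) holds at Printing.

Yes

States satisfying error → EX ¬paused: {Printing, Done, Paused, Queued}.
States satisfying AG (error → EX ¬paused): {Printing, Done, Paused, Queued}.
Every state reachable from Printing satisfies error → EX ¬paused.
Printing ∈ Sat(AG (error → EX ¬paused)).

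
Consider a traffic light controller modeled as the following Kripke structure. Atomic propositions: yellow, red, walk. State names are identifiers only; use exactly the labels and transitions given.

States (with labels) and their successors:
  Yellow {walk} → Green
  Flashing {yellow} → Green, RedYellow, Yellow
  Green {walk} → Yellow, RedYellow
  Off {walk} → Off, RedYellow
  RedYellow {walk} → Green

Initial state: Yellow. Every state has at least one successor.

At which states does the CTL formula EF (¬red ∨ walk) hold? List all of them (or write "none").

{Yellow, Flashing, Green, Off, RedYellow}

States satisfying ¬red ∨ walk: {Yellow, Flashing, Green, Off, RedYellow}.
States satisfying EF (¬red ∨ walk): {Yellow, Flashing, Green, Off, RedYellow}.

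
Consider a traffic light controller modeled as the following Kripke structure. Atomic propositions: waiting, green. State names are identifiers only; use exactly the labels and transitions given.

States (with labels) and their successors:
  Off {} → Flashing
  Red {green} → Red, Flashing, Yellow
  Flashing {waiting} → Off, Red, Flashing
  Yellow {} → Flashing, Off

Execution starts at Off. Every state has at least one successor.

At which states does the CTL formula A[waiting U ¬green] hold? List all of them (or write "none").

{Off, Flashing, Yellow}

States satisfying waiting: {Flashing}.
States satisfying ¬green: {Off, Flashing, Yellow}.
States satisfying A[waiting U ¬green]: {Off, Flashing, Yellow}.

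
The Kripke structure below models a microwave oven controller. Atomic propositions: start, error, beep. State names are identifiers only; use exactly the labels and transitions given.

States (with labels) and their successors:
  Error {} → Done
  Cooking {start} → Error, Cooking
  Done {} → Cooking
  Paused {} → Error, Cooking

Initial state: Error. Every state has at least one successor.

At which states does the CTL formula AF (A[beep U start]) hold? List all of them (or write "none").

{Error, Cooking, Done, Paused}

States satisfying A[beep U start]: {Cooking}.
States satisfying AF (A[beep U start]): {Error, Cooking, Done, Paused}.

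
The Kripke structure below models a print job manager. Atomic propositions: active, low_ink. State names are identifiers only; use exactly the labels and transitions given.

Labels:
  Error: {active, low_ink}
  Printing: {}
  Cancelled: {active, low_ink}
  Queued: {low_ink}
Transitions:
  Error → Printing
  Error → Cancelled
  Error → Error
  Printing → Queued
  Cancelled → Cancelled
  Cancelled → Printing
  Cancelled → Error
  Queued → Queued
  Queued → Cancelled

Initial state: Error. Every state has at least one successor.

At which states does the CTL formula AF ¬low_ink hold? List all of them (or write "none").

States satisfying ¬low_ink: {Printing}.
States satisfying AF ¬low_ink: {Printing}.

{Printing}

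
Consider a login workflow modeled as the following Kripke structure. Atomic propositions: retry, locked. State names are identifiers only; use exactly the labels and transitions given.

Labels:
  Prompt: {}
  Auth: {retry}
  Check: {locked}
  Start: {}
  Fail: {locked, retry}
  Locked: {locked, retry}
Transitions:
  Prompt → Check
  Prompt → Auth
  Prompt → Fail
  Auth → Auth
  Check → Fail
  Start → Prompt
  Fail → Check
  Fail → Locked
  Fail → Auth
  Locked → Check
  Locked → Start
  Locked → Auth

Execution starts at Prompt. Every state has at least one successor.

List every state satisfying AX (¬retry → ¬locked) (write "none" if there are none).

{Auth, Check, Start}

States satisfying ¬retry → ¬locked: {Prompt, Auth, Start, Fail, Locked}.
States satisfying AX (¬retry → ¬locked): {Auth, Check, Start}.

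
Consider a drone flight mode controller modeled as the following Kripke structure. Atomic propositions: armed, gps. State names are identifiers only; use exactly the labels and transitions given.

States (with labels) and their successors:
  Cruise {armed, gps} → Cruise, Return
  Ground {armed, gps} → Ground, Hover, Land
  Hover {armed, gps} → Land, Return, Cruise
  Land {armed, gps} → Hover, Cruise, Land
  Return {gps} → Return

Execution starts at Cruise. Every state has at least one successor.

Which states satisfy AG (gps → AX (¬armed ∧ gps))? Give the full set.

{Return}

States satisfying gps → AX (¬armed ∧ gps): {Return}.
States satisfying AG (gps → AX (¬armed ∧ gps)): {Return}.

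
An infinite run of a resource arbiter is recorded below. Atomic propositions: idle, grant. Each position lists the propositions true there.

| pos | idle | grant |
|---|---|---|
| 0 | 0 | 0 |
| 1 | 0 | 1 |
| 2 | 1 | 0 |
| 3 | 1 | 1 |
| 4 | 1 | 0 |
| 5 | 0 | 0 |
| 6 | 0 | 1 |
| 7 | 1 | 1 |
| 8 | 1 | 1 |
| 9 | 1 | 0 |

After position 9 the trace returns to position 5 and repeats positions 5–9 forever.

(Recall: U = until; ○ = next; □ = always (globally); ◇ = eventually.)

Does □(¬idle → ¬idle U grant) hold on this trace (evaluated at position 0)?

Holds

¬idle → ¬idle U grant holds at every position 0..9, and those are all positions ever visited, so □(¬idle → ¬idle U grant) holds.
Positions where ¬idle holds: 0, 1, 5, 6.
Check ¬idle U grant at each: 0→ok, 1→ok, 5→ok, 6→ok.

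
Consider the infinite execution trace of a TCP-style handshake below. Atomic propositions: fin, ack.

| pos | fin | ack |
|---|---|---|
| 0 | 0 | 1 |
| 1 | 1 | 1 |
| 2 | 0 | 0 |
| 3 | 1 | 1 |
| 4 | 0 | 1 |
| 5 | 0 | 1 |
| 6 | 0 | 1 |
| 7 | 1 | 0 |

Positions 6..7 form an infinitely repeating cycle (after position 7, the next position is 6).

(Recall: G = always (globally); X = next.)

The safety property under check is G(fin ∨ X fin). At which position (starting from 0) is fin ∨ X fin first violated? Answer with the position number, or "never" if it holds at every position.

4

Check fin ∨ X fin at each position in order: 0 ✓, 1 ✓, 2 ✓, 3 ✓.
At position 4 the labels are {ack} and the next position 5 has {ack}, so fin ∨ X fin is false there. This is the first violation.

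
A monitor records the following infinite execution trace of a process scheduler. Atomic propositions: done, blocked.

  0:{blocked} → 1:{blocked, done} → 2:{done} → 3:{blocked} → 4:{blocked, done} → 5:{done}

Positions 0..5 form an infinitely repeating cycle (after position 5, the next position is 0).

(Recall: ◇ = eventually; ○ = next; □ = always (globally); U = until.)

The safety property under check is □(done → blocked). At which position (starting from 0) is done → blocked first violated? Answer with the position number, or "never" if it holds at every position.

Check done → blocked at each position in order: 0 ✓, 1 ✓.
At position 2 the labels are {done}, so done → blocked is false there. This is the first violation.

2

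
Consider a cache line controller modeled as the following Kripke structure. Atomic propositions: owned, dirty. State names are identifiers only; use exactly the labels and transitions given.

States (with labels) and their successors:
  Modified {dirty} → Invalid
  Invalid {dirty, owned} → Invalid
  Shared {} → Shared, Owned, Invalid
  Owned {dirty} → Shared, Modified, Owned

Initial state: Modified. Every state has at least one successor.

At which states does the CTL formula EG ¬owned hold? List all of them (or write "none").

States satisfying ¬owned: {Modified, Shared, Owned}.
States satisfying EG ¬owned: {Shared, Owned}.

{Shared, Owned}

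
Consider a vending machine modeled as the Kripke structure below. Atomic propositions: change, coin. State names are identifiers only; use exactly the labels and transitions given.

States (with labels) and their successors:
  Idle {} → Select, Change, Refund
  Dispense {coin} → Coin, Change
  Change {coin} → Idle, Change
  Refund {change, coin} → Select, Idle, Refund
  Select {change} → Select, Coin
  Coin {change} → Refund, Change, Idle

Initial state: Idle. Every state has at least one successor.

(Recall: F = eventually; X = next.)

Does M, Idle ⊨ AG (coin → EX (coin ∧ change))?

No

States satisfying coin → EX (coin ∧ change): {Idle, Refund, Select, Coin}.
States satisfying AG (coin → EX (coin ∧ change)): ∅.
Change is reachable from Idle and violates coin → EX (coin ∧ change), so AG fails at Idle.
Idle ∉ Sat(AG (coin → EX (coin ∧ change))).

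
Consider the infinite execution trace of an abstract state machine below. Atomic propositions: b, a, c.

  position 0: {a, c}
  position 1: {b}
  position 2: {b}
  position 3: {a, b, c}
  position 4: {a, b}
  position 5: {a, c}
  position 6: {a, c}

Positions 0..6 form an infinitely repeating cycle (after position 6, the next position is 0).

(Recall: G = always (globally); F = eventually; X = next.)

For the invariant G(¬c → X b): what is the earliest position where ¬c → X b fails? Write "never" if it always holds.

4

Check ¬c → X b at each position in order: 0 ✓, 1 ✓, 2 ✓, 3 ✓.
At position 4 the labels are {a, b} and the next position 5 has {a, c}, so ¬c → X b is false there. This is the first violation.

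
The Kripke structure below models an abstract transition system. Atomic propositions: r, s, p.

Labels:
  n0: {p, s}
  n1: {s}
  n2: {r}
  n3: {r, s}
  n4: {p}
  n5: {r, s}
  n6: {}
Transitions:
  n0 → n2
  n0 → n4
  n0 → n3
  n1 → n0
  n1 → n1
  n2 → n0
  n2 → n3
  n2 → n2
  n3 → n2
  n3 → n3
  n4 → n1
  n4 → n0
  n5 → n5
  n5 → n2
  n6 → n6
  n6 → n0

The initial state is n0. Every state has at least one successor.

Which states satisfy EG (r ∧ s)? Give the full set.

States satisfying r ∧ s: {n3, n5}.
States satisfying EG (r ∧ s): {n3, n5}.

{n3, n5}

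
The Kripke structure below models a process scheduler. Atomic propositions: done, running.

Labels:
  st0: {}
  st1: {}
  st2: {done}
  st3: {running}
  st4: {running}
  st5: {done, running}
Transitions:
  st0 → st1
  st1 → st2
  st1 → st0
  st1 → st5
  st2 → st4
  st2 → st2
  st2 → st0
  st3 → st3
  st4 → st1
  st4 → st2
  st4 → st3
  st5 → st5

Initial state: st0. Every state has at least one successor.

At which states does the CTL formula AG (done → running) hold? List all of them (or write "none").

States satisfying done → running: {st0, st1, st3, st4, st5}.
States satisfying AG (done → running): {st3, st5}.

{st3, st5}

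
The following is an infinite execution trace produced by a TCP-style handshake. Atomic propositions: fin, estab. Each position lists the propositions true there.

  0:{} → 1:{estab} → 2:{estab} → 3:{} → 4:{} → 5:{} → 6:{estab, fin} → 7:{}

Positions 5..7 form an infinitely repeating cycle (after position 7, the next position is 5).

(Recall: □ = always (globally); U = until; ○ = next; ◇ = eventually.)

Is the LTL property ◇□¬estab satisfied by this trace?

Violated

□¬estab is false at every position 0..7, so it never becomes true and ◇□¬estab fails.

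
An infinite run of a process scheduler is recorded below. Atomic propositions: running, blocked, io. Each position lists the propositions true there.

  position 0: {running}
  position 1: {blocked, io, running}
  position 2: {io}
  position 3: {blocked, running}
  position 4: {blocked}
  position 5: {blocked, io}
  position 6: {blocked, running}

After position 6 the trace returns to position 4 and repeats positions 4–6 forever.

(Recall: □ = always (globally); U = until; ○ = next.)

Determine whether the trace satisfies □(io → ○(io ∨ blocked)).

Yes

io → ○(io ∨ blocked) holds at every position 0..6, and those are all positions ever visited, so □(io → ○(io ∨ blocked)) holds.
Positions where io holds: 1, 2, 5.
Check ○(io ∨ blocked) at each: 1→ok, 2→ok, 5→ok.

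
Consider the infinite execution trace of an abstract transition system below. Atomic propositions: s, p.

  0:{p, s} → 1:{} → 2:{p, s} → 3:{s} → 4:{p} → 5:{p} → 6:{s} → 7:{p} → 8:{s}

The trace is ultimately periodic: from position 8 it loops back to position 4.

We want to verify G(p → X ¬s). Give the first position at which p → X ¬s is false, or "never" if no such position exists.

2

Check p → X ¬s at each position in order: 0 ✓, 1 ✓.
At position 2 the labels are {p, s} and the next position 3 has {s}, so p → X ¬s is false there. This is the first violation.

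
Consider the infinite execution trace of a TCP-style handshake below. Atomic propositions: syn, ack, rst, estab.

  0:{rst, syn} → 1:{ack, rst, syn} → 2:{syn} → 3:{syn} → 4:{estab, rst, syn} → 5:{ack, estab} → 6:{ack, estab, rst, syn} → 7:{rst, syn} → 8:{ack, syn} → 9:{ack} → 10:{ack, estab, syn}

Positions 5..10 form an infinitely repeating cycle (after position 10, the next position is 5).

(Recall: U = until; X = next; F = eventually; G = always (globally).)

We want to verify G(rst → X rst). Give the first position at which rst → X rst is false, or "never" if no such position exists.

1

Check rst → X rst at each position in order: 0 ✓.
At position 1 the labels are {ack, rst, syn} and the next position 2 has {syn}, so rst → X rst is false there. This is the first violation.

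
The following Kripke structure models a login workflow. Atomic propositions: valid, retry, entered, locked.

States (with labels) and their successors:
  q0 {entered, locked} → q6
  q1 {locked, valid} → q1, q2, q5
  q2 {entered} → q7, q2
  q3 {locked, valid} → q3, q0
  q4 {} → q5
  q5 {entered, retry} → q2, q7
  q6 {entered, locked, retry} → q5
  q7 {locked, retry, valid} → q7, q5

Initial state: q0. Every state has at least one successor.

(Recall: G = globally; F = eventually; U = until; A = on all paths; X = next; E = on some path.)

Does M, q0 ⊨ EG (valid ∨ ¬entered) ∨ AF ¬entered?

Does not hold

States satisfying valid ∨ ¬entered: {q1, q3, q4, q7}.
States satisfying EG (valid ∨ ¬entered): {q1, q3, q7}.
States satisfying ¬entered: {q1, q3, q4, q7}.
States satisfying AF ¬entered: {q1, q3, q4, q7}.
States satisfying EG (valid ∨ ¬entered) ∨ AF ¬entered: {q1, q3, q4, q7}.
q0 ∉ Sat(EG (valid ∨ ¬entered) ∨ AF ¬entered).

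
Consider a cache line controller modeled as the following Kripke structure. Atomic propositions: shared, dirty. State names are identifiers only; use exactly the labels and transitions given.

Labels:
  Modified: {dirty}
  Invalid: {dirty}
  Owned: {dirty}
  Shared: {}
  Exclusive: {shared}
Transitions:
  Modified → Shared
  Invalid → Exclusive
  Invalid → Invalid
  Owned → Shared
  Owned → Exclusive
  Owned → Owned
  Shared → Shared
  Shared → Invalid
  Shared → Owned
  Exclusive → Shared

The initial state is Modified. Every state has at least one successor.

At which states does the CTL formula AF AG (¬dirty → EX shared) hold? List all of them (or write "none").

none

States satisfying AG (¬dirty → EX shared): ∅.
States satisfying AF AG (¬dirty → EX shared): ∅.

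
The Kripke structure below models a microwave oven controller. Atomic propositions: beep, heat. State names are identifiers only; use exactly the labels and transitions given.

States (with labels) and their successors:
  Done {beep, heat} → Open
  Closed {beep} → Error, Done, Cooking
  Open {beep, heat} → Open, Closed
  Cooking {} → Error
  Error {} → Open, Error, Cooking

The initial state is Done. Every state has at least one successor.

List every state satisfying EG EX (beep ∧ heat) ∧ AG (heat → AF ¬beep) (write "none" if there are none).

States satisfying EX (beep ∧ heat): {Done, Closed, Open, Error}.
States satisfying EG EX (beep ∧ heat): {Done, Closed, Open, Error}.
States satisfying heat → AF ¬beep: {Closed, Cooking, Error}.
States satisfying AG (heat → AF ¬beep): ∅.
States satisfying EG EX (beep ∧ heat) ∧ AG (heat → AF ¬beep): ∅.

none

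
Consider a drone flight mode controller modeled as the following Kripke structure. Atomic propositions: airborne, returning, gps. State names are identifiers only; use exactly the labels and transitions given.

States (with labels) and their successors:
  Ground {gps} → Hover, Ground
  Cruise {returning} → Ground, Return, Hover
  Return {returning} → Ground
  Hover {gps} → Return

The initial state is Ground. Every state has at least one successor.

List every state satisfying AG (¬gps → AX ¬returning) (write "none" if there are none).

{Ground, Return, Hover}

States satisfying ¬gps → AX ¬returning: {Ground, Return, Hover}.
States satisfying AG (¬gps → AX ¬returning): {Ground, Return, Hover}.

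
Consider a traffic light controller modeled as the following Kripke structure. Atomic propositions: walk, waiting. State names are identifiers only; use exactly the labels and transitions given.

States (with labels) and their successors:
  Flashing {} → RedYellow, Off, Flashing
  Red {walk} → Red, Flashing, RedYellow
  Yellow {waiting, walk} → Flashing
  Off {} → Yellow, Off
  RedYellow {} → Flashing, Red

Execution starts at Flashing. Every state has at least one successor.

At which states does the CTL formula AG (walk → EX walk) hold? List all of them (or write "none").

none

States satisfying walk → EX walk: {Flashing, Red, Off, RedYellow}.
States satisfying AG (walk → EX walk): ∅.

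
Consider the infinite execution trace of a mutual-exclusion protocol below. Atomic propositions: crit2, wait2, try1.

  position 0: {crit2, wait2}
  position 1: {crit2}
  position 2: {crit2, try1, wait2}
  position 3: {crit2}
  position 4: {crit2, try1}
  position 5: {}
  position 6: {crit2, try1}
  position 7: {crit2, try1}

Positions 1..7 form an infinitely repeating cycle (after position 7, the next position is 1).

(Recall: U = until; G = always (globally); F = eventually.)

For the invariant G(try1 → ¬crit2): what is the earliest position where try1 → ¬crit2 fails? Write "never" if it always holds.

2

Check try1 → ¬crit2 at each position in order: 0 ✓, 1 ✓.
At position 2 the labels are {crit2, try1, wait2}, so try1 → ¬crit2 is false there. This is the first violation.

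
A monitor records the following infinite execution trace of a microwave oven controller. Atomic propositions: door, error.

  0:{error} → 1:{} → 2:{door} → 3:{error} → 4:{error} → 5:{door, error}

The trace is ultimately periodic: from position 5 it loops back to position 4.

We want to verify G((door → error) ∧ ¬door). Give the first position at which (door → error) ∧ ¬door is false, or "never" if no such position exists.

2

Check (door → error) ∧ ¬door at each position in order: 0 ✓, 1 ✓.
At position 2 the labels are {door}, so (door → error) ∧ ¬door is false there. This is the first violation.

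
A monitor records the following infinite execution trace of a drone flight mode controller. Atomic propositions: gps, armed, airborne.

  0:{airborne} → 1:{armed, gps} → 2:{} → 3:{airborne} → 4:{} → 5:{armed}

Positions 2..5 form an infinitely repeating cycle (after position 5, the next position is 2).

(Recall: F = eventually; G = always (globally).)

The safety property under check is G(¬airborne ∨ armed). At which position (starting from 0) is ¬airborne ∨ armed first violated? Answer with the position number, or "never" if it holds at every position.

At position 0 the labels are {airborne}, so ¬airborne ∨ armed is false there. This is the first violation.

0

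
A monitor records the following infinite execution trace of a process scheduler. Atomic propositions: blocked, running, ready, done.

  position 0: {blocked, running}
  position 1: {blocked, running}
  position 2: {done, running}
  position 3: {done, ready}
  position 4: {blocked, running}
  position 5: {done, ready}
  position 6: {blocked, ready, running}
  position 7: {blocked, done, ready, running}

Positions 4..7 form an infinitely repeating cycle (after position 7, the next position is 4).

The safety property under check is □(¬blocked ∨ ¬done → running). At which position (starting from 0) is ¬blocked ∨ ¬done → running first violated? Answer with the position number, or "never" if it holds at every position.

Check ¬blocked ∨ ¬done → running at each position in order: 0 ✓, 1 ✓, 2 ✓.
At position 3 the labels are {done, ready}, so ¬blocked ∨ ¬done → running is false there. This is the first violation.

3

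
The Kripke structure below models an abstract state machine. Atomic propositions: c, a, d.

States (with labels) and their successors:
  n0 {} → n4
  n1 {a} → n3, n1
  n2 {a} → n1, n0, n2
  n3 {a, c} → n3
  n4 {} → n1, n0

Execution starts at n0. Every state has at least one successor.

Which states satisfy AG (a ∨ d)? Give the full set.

{n1, n3}

States satisfying a ∨ d: {n1, n2, n3}.
States satisfying AG (a ∨ d): {n1, n3}.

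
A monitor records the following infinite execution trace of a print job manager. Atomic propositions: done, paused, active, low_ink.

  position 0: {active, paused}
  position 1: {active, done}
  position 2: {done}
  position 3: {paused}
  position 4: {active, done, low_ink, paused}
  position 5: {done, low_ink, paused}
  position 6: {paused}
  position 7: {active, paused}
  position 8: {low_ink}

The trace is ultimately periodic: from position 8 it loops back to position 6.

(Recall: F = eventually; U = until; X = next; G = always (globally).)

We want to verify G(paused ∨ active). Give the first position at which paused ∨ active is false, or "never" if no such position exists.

2

Check paused ∨ active at each position in order: 0 ✓, 1 ✓.
At position 2 the labels are {done}, so paused ∨ active is false there. This is the first violation.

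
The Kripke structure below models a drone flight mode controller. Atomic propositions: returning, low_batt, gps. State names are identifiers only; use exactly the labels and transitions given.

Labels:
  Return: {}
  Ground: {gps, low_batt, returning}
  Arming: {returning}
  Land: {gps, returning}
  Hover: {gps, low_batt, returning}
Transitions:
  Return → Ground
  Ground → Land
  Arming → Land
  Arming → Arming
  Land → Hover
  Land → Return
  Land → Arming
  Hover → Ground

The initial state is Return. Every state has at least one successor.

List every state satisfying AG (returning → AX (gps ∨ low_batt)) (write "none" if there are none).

States satisfying returning → AX (gps ∨ low_batt): {Return, Ground, Hover}.
States satisfying AG (returning → AX (gps ∨ low_batt)): ∅.

none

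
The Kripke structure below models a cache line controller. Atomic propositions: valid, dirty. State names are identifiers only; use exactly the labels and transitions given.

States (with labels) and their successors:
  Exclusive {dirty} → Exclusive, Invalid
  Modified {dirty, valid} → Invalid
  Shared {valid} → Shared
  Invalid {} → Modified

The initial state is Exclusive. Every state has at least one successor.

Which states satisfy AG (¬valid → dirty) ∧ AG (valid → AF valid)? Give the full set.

{Shared}

States satisfying ¬valid → dirty: {Exclusive, Modified, Shared}.
States satisfying AG (¬valid → dirty): {Shared}.
States satisfying valid → AF valid: {Exclusive, Modified, Shared, Invalid}.
States satisfying AG (valid → AF valid): {Exclusive, Modified, Shared, Invalid}.
States satisfying AG (¬valid → dirty) ∧ AG (valid → AF valid): {Shared}.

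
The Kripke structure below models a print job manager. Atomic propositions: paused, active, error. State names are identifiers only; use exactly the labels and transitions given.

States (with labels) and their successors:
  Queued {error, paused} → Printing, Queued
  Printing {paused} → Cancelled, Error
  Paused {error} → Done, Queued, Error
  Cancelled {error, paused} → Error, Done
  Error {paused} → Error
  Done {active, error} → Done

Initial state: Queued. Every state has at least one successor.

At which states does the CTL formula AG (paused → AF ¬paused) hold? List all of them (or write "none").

{Done}

States satisfying paused → AF ¬paused: {Paused, Done}.
States satisfying AG (paused → AF ¬paused): {Done}.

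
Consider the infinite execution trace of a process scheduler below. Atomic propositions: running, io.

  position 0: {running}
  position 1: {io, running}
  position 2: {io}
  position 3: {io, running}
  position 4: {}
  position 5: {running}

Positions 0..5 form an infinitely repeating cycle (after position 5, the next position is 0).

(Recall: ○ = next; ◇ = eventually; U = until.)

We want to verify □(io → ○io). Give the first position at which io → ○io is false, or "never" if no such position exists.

3

Check io → ○io at each position in order: 0 ✓, 1 ✓, 2 ✓.
At position 3 the labels are {io, running} and the next position 4 has {}, so io → ○io is false there. This is the first violation.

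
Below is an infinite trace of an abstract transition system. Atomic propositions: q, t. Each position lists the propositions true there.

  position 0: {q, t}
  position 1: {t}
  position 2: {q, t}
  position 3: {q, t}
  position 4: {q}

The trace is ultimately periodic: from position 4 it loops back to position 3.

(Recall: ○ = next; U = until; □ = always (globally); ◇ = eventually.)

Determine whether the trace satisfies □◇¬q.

◇¬q must hold at every position from 0 onward. It fails at position 2, so □◇¬q is false.

Does not hold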